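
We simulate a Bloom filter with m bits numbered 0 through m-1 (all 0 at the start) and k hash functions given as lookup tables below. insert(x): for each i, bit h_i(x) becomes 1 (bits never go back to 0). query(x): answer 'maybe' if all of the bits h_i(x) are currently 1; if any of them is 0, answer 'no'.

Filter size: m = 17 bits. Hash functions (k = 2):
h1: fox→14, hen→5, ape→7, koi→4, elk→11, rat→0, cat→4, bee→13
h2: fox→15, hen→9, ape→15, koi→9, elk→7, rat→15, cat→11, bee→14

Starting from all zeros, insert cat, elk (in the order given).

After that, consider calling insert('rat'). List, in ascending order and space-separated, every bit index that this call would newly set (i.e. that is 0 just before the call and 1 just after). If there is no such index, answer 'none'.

Start: bits=00000000000000000
After insert 'cat': sets bits 4 11 -> bits=00001000000100000
After insert 'elk': sets bits 7 11 -> bits=00001001000100000
insert 'rat' would touch bits 0 15; currently bit0=0, bit15=0
Bits that are 0 among those (would change 0->1): 0 15

Answer: 0 15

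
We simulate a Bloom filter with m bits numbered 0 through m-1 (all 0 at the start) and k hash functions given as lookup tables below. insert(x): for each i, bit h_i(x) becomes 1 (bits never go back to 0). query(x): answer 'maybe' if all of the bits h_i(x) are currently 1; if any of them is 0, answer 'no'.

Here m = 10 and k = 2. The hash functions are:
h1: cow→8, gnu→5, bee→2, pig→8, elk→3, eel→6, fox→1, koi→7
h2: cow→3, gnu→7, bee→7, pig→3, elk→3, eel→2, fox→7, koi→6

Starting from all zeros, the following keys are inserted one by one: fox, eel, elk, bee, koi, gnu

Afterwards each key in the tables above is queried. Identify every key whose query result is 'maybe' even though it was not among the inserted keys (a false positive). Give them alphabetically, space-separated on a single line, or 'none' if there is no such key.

Answer: none

Derivation:
Start: bits=0000000000
After insert 'fox': sets bits 1 7 -> bits=0100000100
After insert 'eel': sets bits 2 6 -> bits=0110001100
After insert 'elk': sets bits 3 -> bits=0111001100
After insert 'bee': sets bits 2 7 -> bits=0111001100
After insert 'koi': sets bits 6 7 -> bits=0111001100
After insert 'gnu': sets bits 5 7 -> bits=0111011100
Not inserted: cow pig — query each against bits=0111011100:
query cow: checks bit3=1, bit8=0 (has a 0) -> no => not a false positive
query pig: checks bit3=1, bit8=0 (has a 0) -> no => not a false positive
False positives (alphabetical): none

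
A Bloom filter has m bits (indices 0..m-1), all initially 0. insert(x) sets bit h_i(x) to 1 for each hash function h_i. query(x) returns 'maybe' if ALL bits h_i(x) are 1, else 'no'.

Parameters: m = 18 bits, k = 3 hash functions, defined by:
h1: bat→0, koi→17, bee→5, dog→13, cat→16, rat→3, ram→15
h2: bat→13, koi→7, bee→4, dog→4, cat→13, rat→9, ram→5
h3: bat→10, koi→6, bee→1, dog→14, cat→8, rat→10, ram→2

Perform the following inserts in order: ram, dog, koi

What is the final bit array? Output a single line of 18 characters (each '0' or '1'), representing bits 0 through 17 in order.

Answer: 001011110000011101

Derivation:
Start: bits=000000000000000000
After insert 'ram': sets bits 2 5 15 -> bits=001001000000000100
After insert 'dog': sets bits 4 13 14 -> bits=001011000000011100
After insert 'koi': sets bits 6 7 17 -> bits=001011110000011101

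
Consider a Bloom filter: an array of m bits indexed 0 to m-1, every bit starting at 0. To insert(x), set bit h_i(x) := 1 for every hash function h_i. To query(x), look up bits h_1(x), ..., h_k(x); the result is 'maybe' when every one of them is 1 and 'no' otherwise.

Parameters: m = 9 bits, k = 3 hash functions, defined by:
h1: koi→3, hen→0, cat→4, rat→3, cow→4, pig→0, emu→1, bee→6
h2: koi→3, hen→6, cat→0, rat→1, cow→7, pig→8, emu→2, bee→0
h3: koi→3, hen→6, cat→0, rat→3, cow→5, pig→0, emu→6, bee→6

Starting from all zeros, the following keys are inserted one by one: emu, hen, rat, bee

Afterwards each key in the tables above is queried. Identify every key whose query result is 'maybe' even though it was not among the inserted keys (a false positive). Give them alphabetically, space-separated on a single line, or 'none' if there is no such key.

Start: bits=000000000
After insert 'emu': sets bits 1 2 6 -> bits=011000100
After insert 'hen': sets bits 0 6 -> bits=111000100
After insert 'rat': sets bits 1 3 -> bits=111100100
After insert 'bee': sets bits 0 6 -> bits=111100100
Not inserted: cat cow koi pig — query each against bits=111100100:
query cat: checks bit0=1, bit4=0 (has a 0) -> no => not a false positive
query cow: checks bit4=0, bit5=0, bit7=0 (has a 0) -> no => not a false positive
query koi: checks bit3=1 (all 1) -> maybe => FALSE POSITIVE
query pig: checks bit0=1, bit8=0 (has a 0) -> no => not a false positive
False positives (alphabetical): koi

Answer: koi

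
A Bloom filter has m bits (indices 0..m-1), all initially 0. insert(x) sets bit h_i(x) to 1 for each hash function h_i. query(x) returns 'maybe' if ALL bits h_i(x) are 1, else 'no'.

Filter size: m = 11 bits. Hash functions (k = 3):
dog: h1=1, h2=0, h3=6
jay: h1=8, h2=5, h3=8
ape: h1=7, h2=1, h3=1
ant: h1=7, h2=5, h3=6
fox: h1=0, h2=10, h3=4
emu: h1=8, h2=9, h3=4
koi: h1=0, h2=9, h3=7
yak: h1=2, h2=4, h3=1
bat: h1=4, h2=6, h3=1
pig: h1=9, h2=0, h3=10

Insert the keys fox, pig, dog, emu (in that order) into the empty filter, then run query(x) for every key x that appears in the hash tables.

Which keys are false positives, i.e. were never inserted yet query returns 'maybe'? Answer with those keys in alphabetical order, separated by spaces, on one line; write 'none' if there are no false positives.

Start: bits=00000000000
After insert 'fox': sets bits 0 4 10 -> bits=10001000001
After insert 'pig': sets bits 0 9 10 -> bits=10001000011
After insert 'dog': sets bits 0 1 6 -> bits=11001010011
After insert 'emu': sets bits 4 8 9 -> bits=11001010111
Not inserted: ant ape bat jay koi yak — query each against bits=11001010111:
query ant: checks bit5=0, bit6=1, bit7=0 (has a 0) -> no => not a false positive
query ape: checks bit1=1, bit7=0 (has a 0) -> no => not a false positive
query bat: checks bit1=1, bit4=1, bit6=1 (all 1) -> maybe => FALSE POSITIVE
query jay: checks bit5=0, bit8=1 (has a 0) -> no => not a false positive
query koi: checks bit0=1, bit7=0, bit9=1 (has a 0) -> no => not a false positive
query yak: checks bit1=1, bit2=0, bit4=1 (has a 0) -> no => not a false positive
False positives (alphabetical): bat

Answer: bat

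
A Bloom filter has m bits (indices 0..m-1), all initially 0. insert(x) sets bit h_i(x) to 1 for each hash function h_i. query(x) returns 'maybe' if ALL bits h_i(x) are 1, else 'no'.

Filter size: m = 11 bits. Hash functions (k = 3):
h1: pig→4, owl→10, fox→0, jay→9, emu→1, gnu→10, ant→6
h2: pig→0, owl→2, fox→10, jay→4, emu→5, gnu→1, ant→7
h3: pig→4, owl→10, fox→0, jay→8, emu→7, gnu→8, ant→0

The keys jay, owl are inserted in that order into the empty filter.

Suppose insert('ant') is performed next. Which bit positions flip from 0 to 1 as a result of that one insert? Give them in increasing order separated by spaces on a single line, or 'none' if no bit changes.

Answer: 0 6 7

Derivation:
Start: bits=00000000000
After insert 'jay': sets bits 4 8 9 -> bits=00001000110
After insert 'owl': sets bits 2 10 -> bits=00101000111
insert 'ant' would touch bits 0 6 7; currently bit0=0, bit6=0, bit7=0
Bits that are 0 among those (would change 0->1): 0 6 7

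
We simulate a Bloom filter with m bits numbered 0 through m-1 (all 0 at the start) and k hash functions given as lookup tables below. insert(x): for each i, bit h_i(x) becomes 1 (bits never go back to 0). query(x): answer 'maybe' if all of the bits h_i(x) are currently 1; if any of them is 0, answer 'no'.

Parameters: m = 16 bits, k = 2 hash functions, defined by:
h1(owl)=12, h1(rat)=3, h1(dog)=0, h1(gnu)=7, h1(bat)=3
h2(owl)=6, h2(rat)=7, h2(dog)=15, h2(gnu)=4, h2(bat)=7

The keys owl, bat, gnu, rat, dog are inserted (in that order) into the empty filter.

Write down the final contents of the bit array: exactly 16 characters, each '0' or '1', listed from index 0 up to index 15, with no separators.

Answer: 1001101100001001

Derivation:
Start: bits=0000000000000000
After insert 'owl': sets bits 6 12 -> bits=0000001000001000
After insert 'bat': sets bits 3 7 -> bits=0001001100001000
After insert 'gnu': sets bits 4 7 -> bits=0001101100001000
After insert 'rat': sets bits 3 7 -> bits=0001101100001000
After insert 'dog': sets bits 0 15 -> bits=1001101100001001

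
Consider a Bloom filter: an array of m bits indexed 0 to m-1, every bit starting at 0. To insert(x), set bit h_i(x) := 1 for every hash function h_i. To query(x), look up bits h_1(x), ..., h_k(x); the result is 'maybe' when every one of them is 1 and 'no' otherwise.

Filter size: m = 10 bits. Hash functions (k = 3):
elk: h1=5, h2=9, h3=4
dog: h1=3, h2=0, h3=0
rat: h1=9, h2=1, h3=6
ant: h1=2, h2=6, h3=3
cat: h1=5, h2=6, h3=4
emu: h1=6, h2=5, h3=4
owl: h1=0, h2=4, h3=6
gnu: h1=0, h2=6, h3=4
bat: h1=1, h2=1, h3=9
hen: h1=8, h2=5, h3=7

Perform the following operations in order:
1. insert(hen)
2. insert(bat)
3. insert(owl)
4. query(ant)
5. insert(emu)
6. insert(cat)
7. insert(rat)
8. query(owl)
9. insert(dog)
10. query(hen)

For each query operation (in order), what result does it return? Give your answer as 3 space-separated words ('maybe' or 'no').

Answer: no maybe maybe

Derivation:
Start: bits=0000000000
Op 1: insert hen -> sets bits 5 7 8 -> bits=0000010110
Op 2: insert bat -> sets bits 1 9 -> bits=0100010111
Op 3: insert owl -> sets bits 0 4 6 -> bits=1100111111
Op 4: query ant -> checks bit2=0, bit3=0, bit6=1 (has a 0) -> no
Op 5: insert emu -> sets bits 4 5 6 -> bits=1100111111
Op 6: insert cat -> sets bits 4 5 6 -> bits=1100111111
Op 7: insert rat -> sets bits 1 6 9 -> bits=1100111111
Op 8: query owl -> checks bit0=1, bit4=1, bit6=1 (all 1) -> maybe
Op 9: insert dog -> sets bits 0 3 -> bits=1101111111
Op 10: query hen -> checks bit5=1, bit7=1, bit8=1 (all 1) -> maybe
Query results in order: no maybe maybe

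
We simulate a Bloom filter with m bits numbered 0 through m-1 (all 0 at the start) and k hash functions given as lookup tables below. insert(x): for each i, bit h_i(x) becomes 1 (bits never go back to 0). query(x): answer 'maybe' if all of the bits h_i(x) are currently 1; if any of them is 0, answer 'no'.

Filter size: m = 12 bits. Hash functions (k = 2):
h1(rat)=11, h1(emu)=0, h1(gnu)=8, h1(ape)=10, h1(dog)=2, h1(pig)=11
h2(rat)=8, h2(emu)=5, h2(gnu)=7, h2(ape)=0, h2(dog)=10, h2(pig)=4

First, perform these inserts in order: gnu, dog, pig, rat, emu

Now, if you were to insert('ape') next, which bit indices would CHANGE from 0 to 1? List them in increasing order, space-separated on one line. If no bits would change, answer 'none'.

Start: bits=000000000000
After insert 'gnu': sets bits 7 8 -> bits=000000011000
After insert 'dog': sets bits 2 10 -> bits=001000011010
After insert 'pig': sets bits 4 11 -> bits=001010011011
After insert 'rat': sets bits 8 11 -> bits=001010011011
After insert 'emu': sets bits 0 5 -> bits=101011011011
insert 'ape' would touch bits 0 10; currently bit0=1, bit10=1
Bits that are 0 among those (would change 0->1): none

Answer: none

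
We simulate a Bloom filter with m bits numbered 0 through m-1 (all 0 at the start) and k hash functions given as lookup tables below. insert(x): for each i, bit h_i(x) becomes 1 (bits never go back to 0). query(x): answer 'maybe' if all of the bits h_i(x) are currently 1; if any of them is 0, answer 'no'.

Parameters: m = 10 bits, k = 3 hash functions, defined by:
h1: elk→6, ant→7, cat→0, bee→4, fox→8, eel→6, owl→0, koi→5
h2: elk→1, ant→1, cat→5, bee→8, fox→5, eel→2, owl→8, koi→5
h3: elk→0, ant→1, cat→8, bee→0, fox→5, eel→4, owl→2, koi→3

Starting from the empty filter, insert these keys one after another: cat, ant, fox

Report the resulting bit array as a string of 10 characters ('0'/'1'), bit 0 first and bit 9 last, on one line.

Start: bits=0000000000
After insert 'cat': sets bits 0 5 8 -> bits=1000010010
After insert 'ant': sets bits 1 7 -> bits=1100010110
After insert 'fox': sets bits 5 8 -> bits=1100010110

Answer: 1100010110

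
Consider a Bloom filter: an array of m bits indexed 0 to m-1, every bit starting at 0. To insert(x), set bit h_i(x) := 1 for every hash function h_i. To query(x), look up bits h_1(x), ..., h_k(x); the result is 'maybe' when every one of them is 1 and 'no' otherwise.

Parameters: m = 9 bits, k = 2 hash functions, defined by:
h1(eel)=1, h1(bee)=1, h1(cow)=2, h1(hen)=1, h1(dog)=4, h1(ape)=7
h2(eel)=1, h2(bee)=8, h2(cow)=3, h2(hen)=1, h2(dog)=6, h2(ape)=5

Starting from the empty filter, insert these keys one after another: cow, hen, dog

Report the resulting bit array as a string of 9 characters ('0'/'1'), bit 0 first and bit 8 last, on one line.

Start: bits=000000000
After insert 'cow': sets bits 2 3 -> bits=001100000
After insert 'hen': sets bits 1 -> bits=011100000
After insert 'dog': sets bits 4 6 -> bits=011110100

Answer: 011110100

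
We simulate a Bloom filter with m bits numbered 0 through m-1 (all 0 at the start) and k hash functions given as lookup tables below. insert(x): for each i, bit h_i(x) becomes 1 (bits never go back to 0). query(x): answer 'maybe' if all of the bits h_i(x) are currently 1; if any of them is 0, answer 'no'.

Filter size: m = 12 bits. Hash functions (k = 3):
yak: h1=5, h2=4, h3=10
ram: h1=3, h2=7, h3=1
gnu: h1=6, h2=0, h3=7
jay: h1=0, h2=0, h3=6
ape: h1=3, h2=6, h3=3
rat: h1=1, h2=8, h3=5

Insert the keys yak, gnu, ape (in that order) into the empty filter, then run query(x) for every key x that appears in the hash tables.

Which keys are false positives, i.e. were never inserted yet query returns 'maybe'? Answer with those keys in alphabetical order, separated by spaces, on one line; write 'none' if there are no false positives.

Answer: jay

Derivation:
Start: bits=000000000000
After insert 'yak': sets bits 4 5 10 -> bits=000011000010
After insert 'gnu': sets bits 0 6 7 -> bits=100011110010
After insert 'ape': sets bits 3 6 -> bits=100111110010
Not inserted: jay ram rat — query each against bits=100111110010:
query jay: checks bit0=1, bit6=1 (all 1) -> maybe => FALSE POSITIVE
query ram: checks bit1=0, bit3=1, bit7=1 (has a 0) -> no => not a false positive
query rat: checks bit1=0, bit5=1, bit8=0 (has a 0) -> no => not a false positive
False positives (alphabetical): jay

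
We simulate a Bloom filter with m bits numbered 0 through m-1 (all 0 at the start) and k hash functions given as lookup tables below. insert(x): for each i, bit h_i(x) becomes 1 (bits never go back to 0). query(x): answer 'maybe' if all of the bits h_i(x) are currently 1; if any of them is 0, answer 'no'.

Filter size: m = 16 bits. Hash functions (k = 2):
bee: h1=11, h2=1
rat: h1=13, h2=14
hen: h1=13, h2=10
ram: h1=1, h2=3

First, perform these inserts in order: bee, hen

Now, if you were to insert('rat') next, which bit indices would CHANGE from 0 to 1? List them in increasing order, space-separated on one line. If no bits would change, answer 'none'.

Start: bits=0000000000000000
After insert 'bee': sets bits 1 11 -> bits=0100000000010000
After insert 'hen': sets bits 10 13 -> bits=0100000000110100
insert 'rat' would touch bits 13 14; currently bit13=1, bit14=0
Bits that are 0 among those (would change 0->1): 14

Answer: 14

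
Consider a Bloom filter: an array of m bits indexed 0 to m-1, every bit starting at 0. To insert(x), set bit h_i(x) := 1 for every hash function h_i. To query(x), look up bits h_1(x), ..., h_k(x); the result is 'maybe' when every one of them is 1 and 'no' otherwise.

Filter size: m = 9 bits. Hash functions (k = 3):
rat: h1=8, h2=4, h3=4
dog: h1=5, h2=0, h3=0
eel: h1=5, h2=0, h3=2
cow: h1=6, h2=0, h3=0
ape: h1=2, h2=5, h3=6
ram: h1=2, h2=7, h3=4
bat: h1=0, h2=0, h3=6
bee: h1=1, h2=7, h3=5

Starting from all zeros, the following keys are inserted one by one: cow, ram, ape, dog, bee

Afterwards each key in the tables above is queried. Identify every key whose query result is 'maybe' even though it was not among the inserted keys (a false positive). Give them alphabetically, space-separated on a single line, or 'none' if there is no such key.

Start: bits=000000000
After insert 'cow': sets bits 0 6 -> bits=100000100
After insert 'ram': sets bits 2 4 7 -> bits=101010110
After insert 'ape': sets bits 2 5 6 -> bits=101011110
After insert 'dog': sets bits 0 5 -> bits=101011110
After insert 'bee': sets bits 1 5 7 -> bits=111011110
Not inserted: bat eel rat — query each against bits=111011110:
query bat: checks bit0=1, bit6=1 (all 1) -> maybe => FALSE POSITIVE
query eel: checks bit0=1, bit2=1, bit5=1 (all 1) -> maybe => FALSE POSITIVE
query rat: checks bit4=1, bit8=0 (has a 0) -> no => not a false positive
False positives (alphabetical): bat eel

Answer: bat eel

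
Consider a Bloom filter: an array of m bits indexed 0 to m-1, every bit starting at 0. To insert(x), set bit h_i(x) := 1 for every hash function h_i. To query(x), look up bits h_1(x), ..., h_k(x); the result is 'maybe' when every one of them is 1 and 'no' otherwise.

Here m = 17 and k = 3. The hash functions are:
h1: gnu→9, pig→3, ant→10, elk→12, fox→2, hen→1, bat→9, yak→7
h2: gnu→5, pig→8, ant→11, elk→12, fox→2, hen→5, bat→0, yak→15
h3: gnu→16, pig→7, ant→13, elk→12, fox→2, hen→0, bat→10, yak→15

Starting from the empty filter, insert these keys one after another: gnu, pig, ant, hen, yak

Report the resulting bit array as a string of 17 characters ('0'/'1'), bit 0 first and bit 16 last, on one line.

Start: bits=00000000000000000
After insert 'gnu': sets bits 5 9 16 -> bits=00000100010000001
After insert 'pig': sets bits 3 7 8 -> bits=00010101110000001
After insert 'ant': sets bits 10 11 13 -> bits=00010101111101001
After insert 'hen': sets bits 0 1 5 -> bits=11010101111101001
After insert 'yak': sets bits 7 15 -> bits=11010101111101011

Answer: 11010101111101011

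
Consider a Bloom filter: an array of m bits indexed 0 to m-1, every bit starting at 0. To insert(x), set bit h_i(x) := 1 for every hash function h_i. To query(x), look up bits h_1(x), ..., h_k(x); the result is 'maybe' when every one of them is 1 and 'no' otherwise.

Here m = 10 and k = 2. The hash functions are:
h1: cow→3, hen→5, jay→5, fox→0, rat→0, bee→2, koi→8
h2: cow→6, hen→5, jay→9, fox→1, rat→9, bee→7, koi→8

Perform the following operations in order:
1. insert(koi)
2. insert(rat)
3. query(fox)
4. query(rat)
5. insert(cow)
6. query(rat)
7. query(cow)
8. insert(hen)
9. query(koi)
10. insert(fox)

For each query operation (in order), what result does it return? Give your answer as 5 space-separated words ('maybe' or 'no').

Start: bits=0000000000
Op 1: insert koi -> sets bits 8 -> bits=0000000010
Op 2: insert rat -> sets bits 0 9 -> bits=1000000011
Op 3: query fox -> checks bit0=1, bit1=0 (has a 0) -> no
Op 4: query rat -> checks bit0=1, bit9=1 (all 1) -> maybe
Op 5: insert cow -> sets bits 3 6 -> bits=1001001011
Op 6: query rat -> checks bit0=1, bit9=1 (all 1) -> maybe
Op 7: query cow -> checks bit3=1, bit6=1 (all 1) -> maybe
Op 8: insert hen -> sets bits 5 -> bits=1001011011
Op 9: query koi -> checks bit8=1 (all 1) -> maybe
Op 10: insert fox -> sets bits 0 1 -> bits=1101011011
Query results in order: no maybe maybe maybe maybe

Answer: no maybe maybe maybe maybe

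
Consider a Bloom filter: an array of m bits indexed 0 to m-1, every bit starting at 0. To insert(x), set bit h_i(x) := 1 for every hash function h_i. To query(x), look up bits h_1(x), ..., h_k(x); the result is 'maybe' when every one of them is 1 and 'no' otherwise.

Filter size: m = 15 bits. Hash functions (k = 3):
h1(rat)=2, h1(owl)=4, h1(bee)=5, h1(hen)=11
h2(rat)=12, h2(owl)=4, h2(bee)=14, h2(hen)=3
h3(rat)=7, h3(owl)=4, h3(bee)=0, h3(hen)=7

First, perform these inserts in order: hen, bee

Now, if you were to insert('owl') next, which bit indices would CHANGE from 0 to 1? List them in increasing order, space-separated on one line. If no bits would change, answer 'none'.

Answer: 4

Derivation:
Start: bits=000000000000000
After insert 'hen': sets bits 3 7 11 -> bits=000100010001000
After insert 'bee': sets bits 0 5 14 -> bits=100101010001001
insert 'owl' would touch bits 4; currently bit4=0
Bits that are 0 among those (would change 0->1): 4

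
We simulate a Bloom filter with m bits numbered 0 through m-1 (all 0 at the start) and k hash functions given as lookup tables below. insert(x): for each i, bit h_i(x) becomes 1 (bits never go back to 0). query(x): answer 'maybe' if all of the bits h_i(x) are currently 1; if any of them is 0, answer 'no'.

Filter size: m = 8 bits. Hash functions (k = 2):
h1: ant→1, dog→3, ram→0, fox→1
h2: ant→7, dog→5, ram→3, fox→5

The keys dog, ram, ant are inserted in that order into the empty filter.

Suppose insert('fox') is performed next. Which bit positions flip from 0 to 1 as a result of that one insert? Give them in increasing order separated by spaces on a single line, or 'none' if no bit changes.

Answer: none

Derivation:
Start: bits=00000000
After insert 'dog': sets bits 3 5 -> bits=00010100
After insert 'ram': sets bits 0 3 -> bits=10010100
After insert 'ant': sets bits 1 7 -> bits=11010101
insert 'fox' would touch bits 1 5; currently bit1=1, bit5=1
Bits that are 0 among those (would change 0->1): none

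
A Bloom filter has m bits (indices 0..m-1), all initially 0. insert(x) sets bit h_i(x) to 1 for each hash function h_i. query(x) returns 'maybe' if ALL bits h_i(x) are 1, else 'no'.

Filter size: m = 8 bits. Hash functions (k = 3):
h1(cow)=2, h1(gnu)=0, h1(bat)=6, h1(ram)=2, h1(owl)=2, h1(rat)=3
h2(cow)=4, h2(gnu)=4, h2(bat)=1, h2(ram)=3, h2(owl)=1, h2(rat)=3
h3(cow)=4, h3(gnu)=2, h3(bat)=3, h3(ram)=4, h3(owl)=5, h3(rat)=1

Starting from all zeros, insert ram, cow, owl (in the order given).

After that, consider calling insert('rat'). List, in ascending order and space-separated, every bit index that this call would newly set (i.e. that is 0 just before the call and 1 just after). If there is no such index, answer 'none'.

Start: bits=00000000
After insert 'ram': sets bits 2 3 4 -> bits=00111000
After insert 'cow': sets bits 2 4 -> bits=00111000
After insert 'owl': sets bits 1 2 5 -> bits=01111100
insert 'rat' would touch bits 1 3; currently bit1=1, bit3=1
Bits that are 0 among those (would change 0->1): none

Answer: none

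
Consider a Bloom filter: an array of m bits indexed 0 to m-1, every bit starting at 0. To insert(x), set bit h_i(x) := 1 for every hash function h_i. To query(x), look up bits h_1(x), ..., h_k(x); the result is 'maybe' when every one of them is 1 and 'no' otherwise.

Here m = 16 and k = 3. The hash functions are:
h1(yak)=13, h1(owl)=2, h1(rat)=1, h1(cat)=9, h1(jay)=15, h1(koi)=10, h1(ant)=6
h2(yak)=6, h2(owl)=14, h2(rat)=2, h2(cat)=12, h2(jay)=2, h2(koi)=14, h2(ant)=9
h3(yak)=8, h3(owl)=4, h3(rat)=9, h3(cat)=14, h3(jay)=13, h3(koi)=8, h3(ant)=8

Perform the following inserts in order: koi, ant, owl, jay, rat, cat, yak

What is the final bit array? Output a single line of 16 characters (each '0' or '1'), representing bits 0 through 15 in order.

Start: bits=0000000000000000
After insert 'koi': sets bits 8 10 14 -> bits=0000000010100010
After insert 'ant': sets bits 6 8 9 -> bits=0000001011100010
After insert 'owl': sets bits 2 4 14 -> bits=0010101011100010
After insert 'jay': sets bits 2 13 15 -> bits=0010101011100111
After insert 'rat': sets bits 1 2 9 -> bits=0110101011100111
After insert 'cat': sets bits 9 12 14 -> bits=0110101011101111
After insert 'yak': sets bits 6 8 13 -> bits=0110101011101111

Answer: 0110101011101111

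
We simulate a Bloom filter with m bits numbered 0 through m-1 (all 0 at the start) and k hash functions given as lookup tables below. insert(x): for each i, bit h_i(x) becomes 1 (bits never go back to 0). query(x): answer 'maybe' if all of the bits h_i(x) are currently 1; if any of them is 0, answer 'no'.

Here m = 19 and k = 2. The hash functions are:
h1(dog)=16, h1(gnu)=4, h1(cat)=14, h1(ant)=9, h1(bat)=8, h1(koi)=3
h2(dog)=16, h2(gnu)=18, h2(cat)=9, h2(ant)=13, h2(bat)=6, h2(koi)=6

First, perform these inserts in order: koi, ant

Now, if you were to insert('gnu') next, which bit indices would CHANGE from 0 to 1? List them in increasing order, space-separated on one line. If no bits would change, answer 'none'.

Answer: 4 18

Derivation:
Start: bits=0000000000000000000
After insert 'koi': sets bits 3 6 -> bits=0001001000000000000
After insert 'ant': sets bits 9 13 -> bits=0001001001000100000
insert 'gnu' would touch bits 4 18; currently bit4=0, bit18=0
Bits that are 0 among those (would change 0->1): 4 18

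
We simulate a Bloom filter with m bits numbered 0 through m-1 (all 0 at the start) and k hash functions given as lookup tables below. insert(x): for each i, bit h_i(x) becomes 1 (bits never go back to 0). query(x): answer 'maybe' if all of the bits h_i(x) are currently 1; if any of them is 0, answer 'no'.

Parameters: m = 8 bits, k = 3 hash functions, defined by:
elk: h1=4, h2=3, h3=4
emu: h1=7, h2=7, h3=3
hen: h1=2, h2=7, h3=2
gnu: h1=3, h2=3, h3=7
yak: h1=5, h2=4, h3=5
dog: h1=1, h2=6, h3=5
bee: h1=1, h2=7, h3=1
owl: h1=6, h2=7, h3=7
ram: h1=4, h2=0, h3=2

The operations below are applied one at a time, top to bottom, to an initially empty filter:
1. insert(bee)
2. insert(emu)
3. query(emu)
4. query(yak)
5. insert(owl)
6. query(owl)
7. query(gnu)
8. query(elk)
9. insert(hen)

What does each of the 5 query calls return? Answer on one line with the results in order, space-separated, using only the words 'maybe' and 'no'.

Answer: maybe no maybe maybe no

Derivation:
Start: bits=00000000
Op 1: insert bee -> sets bits 1 7 -> bits=01000001
Op 2: insert emu -> sets bits 3 7 -> bits=01010001
Op 3: query emu -> checks bit3=1, bit7=1 (all 1) -> maybe
Op 4: query yak -> checks bit4=0, bit5=0 (has a 0) -> no
Op 5: insert owl -> sets bits 6 7 -> bits=01010011
Op 6: query owl -> checks bit6=1, bit7=1 (all 1) -> maybe
Op 7: query gnu -> checks bit3=1, bit7=1 (all 1) -> maybe
Op 8: query elk -> checks bit3=1, bit4=0 (has a 0) -> no
Op 9: insert hen -> sets bits 2 7 -> bits=01110011
Query results in order: maybe no maybe maybe no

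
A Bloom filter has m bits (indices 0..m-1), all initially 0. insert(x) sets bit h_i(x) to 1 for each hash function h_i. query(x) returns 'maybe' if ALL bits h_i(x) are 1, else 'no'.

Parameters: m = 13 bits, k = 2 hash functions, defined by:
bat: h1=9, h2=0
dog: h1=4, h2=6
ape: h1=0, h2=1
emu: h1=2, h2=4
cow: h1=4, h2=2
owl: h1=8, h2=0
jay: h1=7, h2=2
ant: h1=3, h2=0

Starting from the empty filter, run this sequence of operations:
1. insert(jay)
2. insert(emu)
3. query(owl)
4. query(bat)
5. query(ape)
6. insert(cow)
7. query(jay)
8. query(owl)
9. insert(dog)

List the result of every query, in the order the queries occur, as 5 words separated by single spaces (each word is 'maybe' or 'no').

Start: bits=0000000000000
Op 1: insert jay -> sets bits 2 7 -> bits=0010000100000
Op 2: insert emu -> sets bits 2 4 -> bits=0010100100000
Op 3: query owl -> checks bit0=0, bit8=0 (has a 0) -> no
Op 4: query bat -> checks bit0=0, bit9=0 (has a 0) -> no
Op 5: query ape -> checks bit0=0, bit1=0 (has a 0) -> no
Op 6: insert cow -> sets bits 2 4 -> bits=0010100100000
Op 7: query jay -> checks bit2=1, bit7=1 (all 1) -> maybe
Op 8: query owl -> checks bit0=0, bit8=0 (has a 0) -> no
Op 9: insert dog -> sets bits 4 6 -> bits=0010101100000
Query results in order: no no no maybe no

Answer: no no no maybe no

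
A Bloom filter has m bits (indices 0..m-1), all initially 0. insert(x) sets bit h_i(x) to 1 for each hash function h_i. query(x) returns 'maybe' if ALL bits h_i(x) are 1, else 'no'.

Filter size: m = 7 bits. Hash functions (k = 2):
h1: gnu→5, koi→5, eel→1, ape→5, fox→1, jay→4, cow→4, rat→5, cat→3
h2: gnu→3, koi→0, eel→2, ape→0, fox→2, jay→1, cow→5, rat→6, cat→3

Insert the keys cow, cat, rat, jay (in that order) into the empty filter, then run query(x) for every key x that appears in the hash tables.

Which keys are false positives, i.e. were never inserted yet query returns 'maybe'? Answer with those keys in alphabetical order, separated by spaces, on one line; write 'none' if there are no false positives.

Answer: gnu

Derivation:
Start: bits=0000000
After insert 'cow': sets bits 4 5 -> bits=0000110
After insert 'cat': sets bits 3 -> bits=0001110
After insert 'rat': sets bits 5 6 -> bits=0001111
After insert 'jay': sets bits 1 4 -> bits=0101111
Not inserted: ape eel fox gnu koi — query each against bits=0101111:
query ape: checks bit0=0, bit5=1 (has a 0) -> no => not a false positive
query eel: checks bit1=1, bit2=0 (has a 0) -> no => not a false positive
query fox: checks bit1=1, bit2=0 (has a 0) -> no => not a false positive
query gnu: checks bit3=1, bit5=1 (all 1) -> maybe => FALSE POSITIVE
query koi: checks bit0=0, bit5=1 (has a 0) -> no => not a false positive
False positives (alphabetical): gnu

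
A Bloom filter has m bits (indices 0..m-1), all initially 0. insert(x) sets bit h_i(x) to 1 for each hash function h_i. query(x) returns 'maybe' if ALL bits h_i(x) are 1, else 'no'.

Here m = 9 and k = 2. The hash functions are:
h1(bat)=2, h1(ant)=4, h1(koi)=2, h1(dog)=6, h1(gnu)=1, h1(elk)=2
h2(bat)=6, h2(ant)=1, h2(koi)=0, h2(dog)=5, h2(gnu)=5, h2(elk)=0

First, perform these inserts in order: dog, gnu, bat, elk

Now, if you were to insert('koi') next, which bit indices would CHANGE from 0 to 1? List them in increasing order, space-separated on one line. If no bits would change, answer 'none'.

Answer: none

Derivation:
Start: bits=000000000
After insert 'dog': sets bits 5 6 -> bits=000001100
After insert 'gnu': sets bits 1 5 -> bits=010001100
After insert 'bat': sets bits 2 6 -> bits=011001100
After insert 'elk': sets bits 0 2 -> bits=111001100
insert 'koi' would touch bits 0 2; currently bit0=1, bit2=1
Bits that are 0 among those (would change 0->1): none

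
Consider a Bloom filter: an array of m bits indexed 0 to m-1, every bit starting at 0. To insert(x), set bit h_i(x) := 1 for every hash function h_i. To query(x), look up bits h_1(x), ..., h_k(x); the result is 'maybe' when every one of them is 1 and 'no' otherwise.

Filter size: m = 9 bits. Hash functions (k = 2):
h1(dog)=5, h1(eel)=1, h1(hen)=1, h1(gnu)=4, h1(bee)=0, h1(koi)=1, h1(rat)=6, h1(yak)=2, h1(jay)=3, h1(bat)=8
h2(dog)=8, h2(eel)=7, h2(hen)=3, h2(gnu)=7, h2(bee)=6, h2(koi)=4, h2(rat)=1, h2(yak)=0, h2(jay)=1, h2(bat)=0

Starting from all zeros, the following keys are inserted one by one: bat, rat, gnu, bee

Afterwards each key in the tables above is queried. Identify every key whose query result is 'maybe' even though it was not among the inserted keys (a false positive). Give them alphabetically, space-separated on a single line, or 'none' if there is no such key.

Start: bits=000000000
After insert 'bat': sets bits 0 8 -> bits=100000001
After insert 'rat': sets bits 1 6 -> bits=110000101
After insert 'gnu': sets bits 4 7 -> bits=110010111
After insert 'bee': sets bits 0 6 -> bits=110010111
Not inserted: dog eel hen jay koi yak — query each against bits=110010111:
query dog: checks bit5=0, bit8=1 (has a 0) -> no => not a false positive
query eel: checks bit1=1, bit7=1 (all 1) -> maybe => FALSE POSITIVE
query hen: checks bit1=1, bit3=0 (has a 0) -> no => not a false positive
query jay: checks bit1=1, bit3=0 (has a 0) -> no => not a false positive
query koi: checks bit1=1, bit4=1 (all 1) -> maybe => FALSE POSITIVE
query yak: checks bit0=1, bit2=0 (has a 0) -> no => not a false positive
False positives (alphabetical): eel koi

Answer: eel koi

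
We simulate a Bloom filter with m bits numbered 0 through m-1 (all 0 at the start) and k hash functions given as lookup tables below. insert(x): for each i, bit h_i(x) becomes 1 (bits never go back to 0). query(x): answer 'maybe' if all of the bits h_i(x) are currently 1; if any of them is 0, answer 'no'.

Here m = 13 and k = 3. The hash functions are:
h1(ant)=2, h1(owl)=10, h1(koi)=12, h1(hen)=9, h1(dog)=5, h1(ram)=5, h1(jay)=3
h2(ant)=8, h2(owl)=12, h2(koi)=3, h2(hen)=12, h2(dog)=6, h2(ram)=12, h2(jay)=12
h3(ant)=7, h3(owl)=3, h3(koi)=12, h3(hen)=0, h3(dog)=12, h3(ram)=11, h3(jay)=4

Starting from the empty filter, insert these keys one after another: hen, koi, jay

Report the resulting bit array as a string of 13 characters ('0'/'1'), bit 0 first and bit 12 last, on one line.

Answer: 1001100001001

Derivation:
Start: bits=0000000000000
After insert 'hen': sets bits 0 9 12 -> bits=1000000001001
After insert 'koi': sets bits 3 12 -> bits=1001000001001
After insert 'jay': sets bits 3 4 12 -> bits=1001100001001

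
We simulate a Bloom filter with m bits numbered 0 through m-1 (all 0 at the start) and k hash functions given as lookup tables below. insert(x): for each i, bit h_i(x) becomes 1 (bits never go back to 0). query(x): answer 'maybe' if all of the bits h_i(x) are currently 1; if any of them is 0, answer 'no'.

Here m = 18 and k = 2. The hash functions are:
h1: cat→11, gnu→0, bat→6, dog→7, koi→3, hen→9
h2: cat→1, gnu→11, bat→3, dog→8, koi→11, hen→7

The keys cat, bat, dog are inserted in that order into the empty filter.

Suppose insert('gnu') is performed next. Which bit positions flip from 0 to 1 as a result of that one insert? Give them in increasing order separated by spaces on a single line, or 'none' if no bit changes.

Start: bits=000000000000000000
After insert 'cat': sets bits 1 11 -> bits=010000000001000000
After insert 'bat': sets bits 3 6 -> bits=010100100001000000
After insert 'dog': sets bits 7 8 -> bits=010100111001000000
insert 'gnu' would touch bits 0 11; currently bit0=0, bit11=1
Bits that are 0 among those (would change 0->1): 0

Answer: 0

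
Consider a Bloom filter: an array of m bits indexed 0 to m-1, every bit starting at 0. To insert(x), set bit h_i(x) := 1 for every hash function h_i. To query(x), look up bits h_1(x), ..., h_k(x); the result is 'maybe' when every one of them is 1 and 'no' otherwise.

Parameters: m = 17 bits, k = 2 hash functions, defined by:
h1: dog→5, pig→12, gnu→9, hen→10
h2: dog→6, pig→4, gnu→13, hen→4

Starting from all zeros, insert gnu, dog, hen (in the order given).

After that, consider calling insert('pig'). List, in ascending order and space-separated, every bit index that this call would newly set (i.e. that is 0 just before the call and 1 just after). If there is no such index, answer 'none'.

Start: bits=00000000000000000
After insert 'gnu': sets bits 9 13 -> bits=00000000010001000
After insert 'dog': sets bits 5 6 -> bits=00000110010001000
After insert 'hen': sets bits 4 10 -> bits=00001110011001000
insert 'pig' would touch bits 4 12; currently bit4=1, bit12=0
Bits that are 0 among those (would change 0->1): 12

Answer: 12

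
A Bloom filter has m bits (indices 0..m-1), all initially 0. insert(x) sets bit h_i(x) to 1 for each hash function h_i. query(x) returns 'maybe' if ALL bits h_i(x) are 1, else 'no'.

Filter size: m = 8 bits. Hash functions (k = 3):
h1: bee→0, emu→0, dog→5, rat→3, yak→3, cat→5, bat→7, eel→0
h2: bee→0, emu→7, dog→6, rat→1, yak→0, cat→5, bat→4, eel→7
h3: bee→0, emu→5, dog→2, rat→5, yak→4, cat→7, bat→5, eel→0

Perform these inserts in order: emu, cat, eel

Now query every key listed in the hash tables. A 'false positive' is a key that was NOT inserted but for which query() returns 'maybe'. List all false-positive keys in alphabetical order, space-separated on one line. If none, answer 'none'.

Answer: bee

Derivation:
Start: bits=00000000
After insert 'emu': sets bits 0 5 7 -> bits=10000101
After insert 'cat': sets bits 5 7 -> bits=10000101
After insert 'eel': sets bits 0 7 -> bits=10000101
Not inserted: bat bee dog rat yak — query each against bits=10000101:
query bat: checks bit4=0, bit5=1, bit7=1 (has a 0) -> no => not a false positive
query bee: checks bit0=1 (all 1) -> maybe => FALSE POSITIVE
query dog: checks bit2=0, bit5=1, bit6=0 (has a 0) -> no => not a false positive
query rat: checks bit1=0, bit3=0, bit5=1 (has a 0) -> no => not a false positive
query yak: checks bit0=1, bit3=0, bit4=0 (has a 0) -> no => not a false positive
False positives (alphabetical): bee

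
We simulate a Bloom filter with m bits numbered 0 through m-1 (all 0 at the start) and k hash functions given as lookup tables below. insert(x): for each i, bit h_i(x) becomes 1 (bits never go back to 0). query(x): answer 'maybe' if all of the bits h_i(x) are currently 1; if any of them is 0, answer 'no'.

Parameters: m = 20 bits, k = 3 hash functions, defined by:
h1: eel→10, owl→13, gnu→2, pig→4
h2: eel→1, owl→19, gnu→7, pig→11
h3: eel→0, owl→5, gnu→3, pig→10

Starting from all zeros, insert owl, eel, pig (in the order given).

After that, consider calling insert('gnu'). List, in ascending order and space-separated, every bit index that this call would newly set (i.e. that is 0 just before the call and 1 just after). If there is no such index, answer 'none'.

Start: bits=00000000000000000000
After insert 'owl': sets bits 5 13 19 -> bits=00000100000001000001
After insert 'eel': sets bits 0 1 10 -> bits=11000100001001000001
After insert 'pig': sets bits 4 10 11 -> bits=11001100001101000001
insert 'gnu' would touch bits 2 3 7; currently bit2=0, bit3=0, bit7=0
Bits that are 0 among those (would change 0->1): 2 3 7

Answer: 2 3 7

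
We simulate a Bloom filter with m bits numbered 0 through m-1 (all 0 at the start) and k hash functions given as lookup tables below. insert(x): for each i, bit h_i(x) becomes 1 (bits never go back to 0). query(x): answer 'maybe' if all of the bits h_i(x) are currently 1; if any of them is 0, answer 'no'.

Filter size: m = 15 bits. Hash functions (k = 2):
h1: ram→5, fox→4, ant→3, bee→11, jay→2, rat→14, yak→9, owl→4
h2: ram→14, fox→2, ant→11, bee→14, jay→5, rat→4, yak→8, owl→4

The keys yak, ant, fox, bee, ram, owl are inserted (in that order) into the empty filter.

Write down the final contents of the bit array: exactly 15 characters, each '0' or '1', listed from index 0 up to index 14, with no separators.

Start: bits=000000000000000
After insert 'yak': sets bits 8 9 -> bits=000000001100000
After insert 'ant': sets bits 3 11 -> bits=000100001101000
After insert 'fox': sets bits 2 4 -> bits=001110001101000
After insert 'bee': sets bits 11 14 -> bits=001110001101001
After insert 'ram': sets bits 5 14 -> bits=001111001101001
After insert 'owl': sets bits 4 -> bits=001111001101001

Answer: 001111001101001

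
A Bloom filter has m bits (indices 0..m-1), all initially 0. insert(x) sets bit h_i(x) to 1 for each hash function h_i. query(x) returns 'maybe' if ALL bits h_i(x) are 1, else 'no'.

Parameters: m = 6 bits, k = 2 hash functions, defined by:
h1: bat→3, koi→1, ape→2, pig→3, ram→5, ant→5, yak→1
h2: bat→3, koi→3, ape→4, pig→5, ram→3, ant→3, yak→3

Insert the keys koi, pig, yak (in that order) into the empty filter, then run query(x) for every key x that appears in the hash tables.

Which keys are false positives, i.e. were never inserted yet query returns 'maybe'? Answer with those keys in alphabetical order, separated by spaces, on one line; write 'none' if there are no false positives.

Answer: ant bat ram

Derivation:
Start: bits=000000
After insert 'koi': sets bits 1 3 -> bits=010100
After insert 'pig': sets bits 3 5 -> bits=010101
After insert 'yak': sets bits 1 3 -> bits=010101
Not inserted: ant ape bat ram — query each against bits=010101:
query ant: checks bit3=1, bit5=1 (all 1) -> maybe => FALSE POSITIVE
query ape: checks bit2=0, bit4=0 (has a 0) -> no => not a false positive
query bat: checks bit3=1 (all 1) -> maybe => FALSE POSITIVE
query ram: checks bit3=1, bit5=1 (all 1) -> maybe => FALSE POSITIVE
False positives (alphabetical): ant bat ram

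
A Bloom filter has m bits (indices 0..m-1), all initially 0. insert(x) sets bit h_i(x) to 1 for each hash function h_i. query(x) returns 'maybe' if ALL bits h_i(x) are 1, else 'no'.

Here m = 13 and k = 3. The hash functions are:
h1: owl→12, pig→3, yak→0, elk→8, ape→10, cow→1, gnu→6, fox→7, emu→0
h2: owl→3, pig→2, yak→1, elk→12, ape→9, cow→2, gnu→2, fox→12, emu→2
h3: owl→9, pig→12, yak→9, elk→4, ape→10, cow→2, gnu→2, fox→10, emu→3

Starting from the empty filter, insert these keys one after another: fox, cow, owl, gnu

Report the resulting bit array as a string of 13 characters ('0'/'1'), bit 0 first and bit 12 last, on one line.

Answer: 0111001101101

Derivation:
Start: bits=0000000000000
After insert 'fox': sets bits 7 10 12 -> bits=0000000100101
After insert 'cow': sets bits 1 2 -> bits=0110000100101
After insert 'owl': sets bits 3 9 12 -> bits=0111000101101
After insert 'gnu': sets bits 2 6 -> bits=0111001101101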